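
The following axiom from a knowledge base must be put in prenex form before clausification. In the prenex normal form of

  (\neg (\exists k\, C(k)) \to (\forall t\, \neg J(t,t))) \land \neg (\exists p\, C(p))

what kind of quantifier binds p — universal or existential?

Rewrite implications/biconditionals: A → B as ¬A ∨ B.
  (\neg \neg (\exists k\, C(k)) \lor (\forall t\, \neg J(t,t))) \land \neg (\exists p\, C(p))
Drive negations inward (¬∀x A ≡ ∃x ¬A, ¬∃x A ≡ ∀x ¬A, De Morgan for ∧/∨):
  ((\exists k\, C(k)) \lor (\forall t\, \neg J(t,t))) \land (\forall p\, \neg C(p))
All bound variables are already distinct, so no renaming is needed.
Pull the quantifiers to the front (each side's bound variable is not free in the other side):
  \exists k\, \forall t\, \forall p\, ((C(k) \lor \neg J(t,t)) \land \neg C(p))
The quantifier \exists p sits under an odd number of negations (counting the antecedent side of each →), so it flips to \forall p.

universal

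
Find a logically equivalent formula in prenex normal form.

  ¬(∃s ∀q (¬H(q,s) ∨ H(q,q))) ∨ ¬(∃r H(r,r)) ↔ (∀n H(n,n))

Eliminate → and ↔ using ¬ and ∨; A ↔ B as (¬A ∨ B) ∧ (¬B ∨ A).
  (¬(¬(∃s ∀q (¬H(q,s) ∨ H(q,q))) ∨ ¬(∃r H(r,r))) ∨ (∀n H(n,n))) ∧ (¬(∀n H(n,n)) ∨ ¬(∃s ∀q (¬H(q,s) ∨ H(q,q))) ∨ ¬(∃r H(r,r)))
Move each ¬ inward, flipping quantifiers it crosses:
  ((∃s ∀q (¬H(q,s) ∨ H(q,q))) ∧ (∃r H(r,r)) ∨ (∀n H(n,n))) ∧ ((∃n ¬H(n,n)) ∨ (∀s ∃q (H(q,s) ∧ ¬H(q,q))) ∨ (∀r ¬H(r,r)))
Rename bound variables to avoid capture: n↦w1, s↦t, q↦v1, r↦y.
  ((∃s ∀q (¬H(q,s) ∨ H(q,q))) ∧ (∃r H(r,r)) ∨ (∀n H(n,n))) ∧ ((∃w1 ¬H(w1,w1)) ∨ (∀t ∃v1 (H(v1,t) ∧ ¬H(v1,v1))) ∨ (∀y ¬H(y,y)))
Extract every quantifier outward, since the variables are now distinct and don't occur free across branches:
  ∃s ∀q ∃r ∀n ∃w1 ∀t ∃v1 ∀y (((¬H(q,s) ∨ H(q,q)) ∧ H(r,r) ∨ H(n,n)) ∧ (¬H(w1,w1) ∨ H(v1,t) ∧ ¬H(v1,v1) ∨ ¬H(y,y)))

∃s ∀q ∃r ∀n ∃w1 ∀t ∃v1 ∀y (((¬H(q,s) ∨ H(q,q)) ∧ H(r,r) ∨ H(n,n)) ∧ (¬H(w1,w1) ∨ H(v1,t) ∧ ¬H(v1,v1) ∨ ¬H(y,y)))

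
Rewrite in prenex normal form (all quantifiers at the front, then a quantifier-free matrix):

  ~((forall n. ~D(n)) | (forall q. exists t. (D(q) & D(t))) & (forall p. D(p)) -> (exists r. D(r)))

forall n. forall q. exists t. forall p. forall r. ((~D(n) | D(q) & D(t) & D(p)) & ~D(r))

Eliminate → and ↔ using ¬ and ∨.
  ~(~((forall n. ~D(n)) | (forall q. exists t. (D(q) & D(t))) & (forall p. D(p))) | (exists r. D(r)))
Push ¬ through the quantifiers and connectives to reach negation normal form:
  ((forall n. ~D(n)) | (forall q. exists t. (D(q) & D(t))) & (forall p. D(p))) & (forall r. ~D(r))
All bound variables are already distinct, so no renaming is needed.
Pull the quantifiers to the front (each side's bound variable is not free in the other side):
  forall n. forall q. exists t. forall p. forall r. ((~D(n) | D(q) & D(t) & D(p)) & ~D(r))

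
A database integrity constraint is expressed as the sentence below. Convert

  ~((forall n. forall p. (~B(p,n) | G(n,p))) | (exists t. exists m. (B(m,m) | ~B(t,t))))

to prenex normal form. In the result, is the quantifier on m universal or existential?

universal

Move each ¬ inward, flipping quantifiers it crosses:
  (exists n. exists p. (B(p,n) & ~G(n,p))) & (forall t. forall m. (~B(m,m) & B(t,t)))
All bound variables are already distinct, so no renaming is needed.
Extract every quantifier outward, since the variables are now distinct and don't occur free across branches:
  exists n. exists p. forall t. forall m. (B(p,n) & ~G(n,p) & ~B(m,m) & B(t,t))
The quantifier exists m sits under an odd number of negations, so it flips to forall m.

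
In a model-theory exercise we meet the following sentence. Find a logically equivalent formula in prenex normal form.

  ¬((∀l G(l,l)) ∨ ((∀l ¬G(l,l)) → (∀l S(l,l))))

∃l ∀x ∃x1 (¬G(l,l) ∧ ¬G(x,x) ∧ ¬S(x1,x1))

Eliminate → and ↔ using ¬ and ∨.
  ¬((∀l G(l,l)) ∨ ¬(∀l ¬G(l,l)) ∨ (∀l S(l,l)))
Drive negations inward (¬∀x A ≡ ∃x ¬A, ¬∃x A ≡ ∀x ¬A, De Morgan for ∧/∨):
  (∃l ¬G(l,l)) ∧ (∀l ¬G(l,l)) ∧ (∃l ¬S(l,l))
Standardize variables apart so no two quantifiers bind the same name: l↦x, l↦x1.
  (∃l ¬G(l,l)) ∧ (∀x ¬G(x,x)) ∧ (∃x1 ¬S(x1,x1))
Pull the quantifiers to the front (each side's bound variable is not free in the other side):
  ∃l ∀x ∃x1 (¬G(l,l) ∧ ¬G(x,x) ∧ ¬S(x1,x1))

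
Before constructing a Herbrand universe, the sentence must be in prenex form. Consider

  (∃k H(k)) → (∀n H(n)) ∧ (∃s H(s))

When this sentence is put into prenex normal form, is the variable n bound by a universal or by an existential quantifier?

universal

Eliminate → and ↔ using ¬ and ∨.
  ¬(∃k H(k)) ∨ (∀n H(n)) ∧ (∃s H(s))
Push ¬ through the quantifiers and connectives to reach negation normal form:
  (∀k ¬H(k)) ∨ (∀n H(n)) ∧ (∃s H(s))
Pull the quantifiers to the front (each side's bound variable is not free in the other side):
  ∀k ∀n ∃s (¬H(k) ∨ H(n) ∧ H(s))
The quantifier ∀n sits under an even number of negations (counting the antecedent side of each →), so it remains universal.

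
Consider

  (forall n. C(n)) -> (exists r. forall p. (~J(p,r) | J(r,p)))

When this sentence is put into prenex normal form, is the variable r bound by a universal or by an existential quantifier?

Eliminate → and ↔ using ¬ and ∨.
  ~(forall n. C(n)) | (exists r. forall p. (~J(p,r) | J(r,p)))
Drive negations inward (¬∀x A ≡ ∃x ¬A, ¬∃x A ≡ ∀x ¬A, De Morgan for ∧/∨):
  (exists n. ~C(n)) | (exists r. forall p. (~J(p,r) | J(r,p)))
Finally move all quantifiers to the prefix:
  exists n. exists r. forall p. (~C(n) | ~J(p,r) | J(r,p))
The quantifier exists r sits under an even number of negations (counting the antecedent side of each →), so it remains existential.

existential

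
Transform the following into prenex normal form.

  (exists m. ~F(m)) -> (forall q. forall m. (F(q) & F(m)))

forall m. forall q. forall v. (F(m) | F(q) & F(v))

First replace A → B with ¬A ∨ B.
  ~(exists m. ~F(m)) | (forall q. forall m. (F(q) & F(m)))
Move each ¬ inward, flipping quantifiers it crosses:
  (forall m. F(m)) | (forall q. forall m. (F(q) & F(m)))
Give each quantifier a distinct variable: m↦v.
  (forall m. F(m)) | (forall q. forall v. (F(q) & F(v)))
Pull the quantifiers to the front (each side's bound variable is not free in the other side):
  forall m. forall q. forall v. (F(m) | F(q) & F(v))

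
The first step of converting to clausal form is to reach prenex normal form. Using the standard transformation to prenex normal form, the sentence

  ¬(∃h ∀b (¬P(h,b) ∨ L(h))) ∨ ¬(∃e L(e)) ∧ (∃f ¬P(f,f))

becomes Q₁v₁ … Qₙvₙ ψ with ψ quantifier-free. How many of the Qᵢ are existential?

Move each ¬ inward, flipping quantifiers it crosses:
  (∀h ∃b (P(h,b) ∧ ¬L(h))) ∨ (∀e ¬L(e)) ∧ (∃f ¬P(f,f))
All bound variables are already distinct, so no renaming is needed.
Pull the quantifiers to the front (each side's bound variable is not free in the other side):
  ∀h ∃b ∀e ∃f (P(h,b) ∧ ¬L(h) ∨ ¬L(e) ∧ ¬P(f,f))
The prefix is ∀h ∃b ∀e ∃f: 2 universal, 2 existential.

2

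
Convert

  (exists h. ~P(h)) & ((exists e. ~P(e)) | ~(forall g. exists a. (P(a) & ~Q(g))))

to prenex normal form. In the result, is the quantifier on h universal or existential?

existential

Push ¬ through the quantifiers and connectives to reach negation normal form:
  (exists h. ~P(h)) & ((exists e. ~P(e)) | (exists g. forall a. (~P(a) | Q(g))))
Pull the quantifiers to the front (each side's bound variable is not free in the other side):
  exists h. exists e. exists g. forall a. (~P(h) & (~P(e) | ~P(a) | Q(g)))
The quantifier exists h sits under an even number of negations, so it remains existential.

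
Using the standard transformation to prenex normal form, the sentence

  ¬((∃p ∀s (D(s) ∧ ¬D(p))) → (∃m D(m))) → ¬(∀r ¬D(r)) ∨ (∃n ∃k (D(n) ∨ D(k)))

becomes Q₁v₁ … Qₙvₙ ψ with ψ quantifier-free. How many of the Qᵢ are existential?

First replace A → B with ¬A ∨ B.
  ¬¬(¬(∃p ∀s (D(s) ∧ ¬D(p))) ∨ (∃m D(m))) ∨ ¬(∀r ¬D(r)) ∨ (∃n ∃k (D(n) ∨ D(k)))
Drive negations inward (¬∀x A ≡ ∃x ¬A, ¬∃x A ≡ ∀x ¬A, De Morgan for ∧/∨):
  (∀p ∃s (¬D(s) ∨ D(p))) ∨ (∃m D(m)) ∨ (∃r D(r)) ∨ (∃n ∃k (D(n) ∨ D(k)))
All bound variables are already distinct, so no renaming is needed.
Pull the quantifiers to the front (each side's bound variable is not free in the other side):
  ∀p ∃s ∃m ∃r ∃n ∃k (¬D(s) ∨ D(p) ∨ D(m) ∨ D(r) ∨ D(n) ∨ D(k))
The prefix is ∀p ∃s ∃m ∃r ∃n ∃k: 1 universal, 5 existential.

5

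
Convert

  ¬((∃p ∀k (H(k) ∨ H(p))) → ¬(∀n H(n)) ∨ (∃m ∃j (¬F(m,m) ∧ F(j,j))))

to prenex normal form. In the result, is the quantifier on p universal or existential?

existential

Rewrite implications/biconditionals: A → B as ¬A ∨ B.
  ¬(¬(∃p ∀k (H(k) ∨ H(p))) ∨ ¬(∀n H(n)) ∨ (∃m ∃j (¬F(m,m) ∧ F(j,j))))
Push ¬ through the quantifiers and connectives to reach negation normal form:
  (∃p ∀k (H(k) ∨ H(p))) ∧ (∀n H(n)) ∧ (∀m ∀j (F(m,m) ∨ ¬F(j,j)))
All bound variables are already distinct, so no renaming is needed.
Extract every quantifier outward, since the variables are now distinct and don't occur free across branches:
  ∃p ∀k ∀n ∀m ∀j ((H(k) ∨ H(p)) ∧ H(n) ∧ (F(m,m) ∨ ¬F(j,j)))
The quantifier ∃p sits under an even number of negations (counting the antecedent side of each →), so it remains existential.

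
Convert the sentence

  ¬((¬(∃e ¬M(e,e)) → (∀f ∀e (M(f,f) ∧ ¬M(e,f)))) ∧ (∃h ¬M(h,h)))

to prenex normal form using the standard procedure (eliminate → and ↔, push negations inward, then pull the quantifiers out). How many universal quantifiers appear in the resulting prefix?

2

First replace A → B with ¬A ∨ B.
  ¬((¬¬(∃e ¬M(e,e)) ∨ (∀f ∀e (M(f,f) ∧ ¬M(e,f)))) ∧ (∃h ¬M(h,h)))
Push ¬ through the quantifiers and connectives to reach negation normal form:
  (∀e M(e,e)) ∧ (∃f ∃e (¬M(f,f) ∨ M(e,f))) ∨ (∀h M(h,h))
Give each quantifier a distinct variable: e↦x.
  (∀e M(e,e)) ∧ (∃f ∃x (¬M(f,f) ∨ M(x,f))) ∨ (∀h M(h,h))
Extract every quantifier outward, since the variables are now distinct and don't occur free across branches:
  ∀e ∃f ∃x ∀h (M(e,e) ∧ (¬M(f,f) ∨ M(x,f)) ∨ M(h,h))
The prefix is ∀e ∃f ∃x ∀h: 2 universal, 2 existential.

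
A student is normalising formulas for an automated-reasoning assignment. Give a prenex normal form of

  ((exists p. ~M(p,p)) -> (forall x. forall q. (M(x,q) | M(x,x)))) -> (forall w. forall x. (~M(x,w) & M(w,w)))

First replace A → B with ¬A ∨ B.
  ~(~(exists p. ~M(p,p)) | (forall x. forall q. (M(x,q) | M(x,x)))) | (forall w. forall x. (~M(x,w) & M(w,w)))
Drive negations inward (¬∀x A ≡ ∃x ¬A, ¬∃x A ≡ ∀x ¬A, De Morgan for ∧/∨):
  (exists p. ~M(p,p)) & (exists x. exists q. (~M(x,q) & ~M(x,x))) | (forall w. forall x. (~M(x,w) & M(w,w)))
Standardize variables apart so no two quantifiers bind the same name: x↦u1.
  (exists p. ~M(p,p)) & (exists x. exists q. (~M(x,q) & ~M(x,x))) | (forall w. forall u1. (~M(u1,w) & M(w,w)))
Finally move all quantifiers to the prefix:
  exists p. exists x. exists q. forall w. forall u1. (~M(p,p) & ~M(x,q) & ~M(x,x) | ~M(u1,w) & M(w,w))

exists p. exists x. exists q. forall w. forall u1. (~M(p,p) & ~M(x,q) & ~M(x,x) | ~M(u1,w) & M(w,w))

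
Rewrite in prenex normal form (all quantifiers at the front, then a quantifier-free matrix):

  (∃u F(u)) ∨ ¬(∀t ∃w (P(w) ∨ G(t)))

∃u ∃t ∀w (F(u) ∨ ¬P(w) ∧ ¬G(t))

Drive negations inward (¬∀x A ≡ ∃x ¬A, ¬∃x A ≡ ∀x ¬A, De Morgan for ∧/∨):
  (∃u F(u)) ∨ (∃t ∀w (¬P(w) ∧ ¬G(t)))
All bound variables are already distinct, so no renaming is needed.
Pull the quantifiers to the front (each side's bound variable is not free in the other side):
  ∃u ∃t ∀w (F(u) ∨ ¬P(w) ∧ ¬G(t))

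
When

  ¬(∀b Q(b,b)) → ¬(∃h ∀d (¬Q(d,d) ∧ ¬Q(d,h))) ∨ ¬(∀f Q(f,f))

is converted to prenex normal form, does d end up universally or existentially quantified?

existential

Rewrite implications/biconditionals: A → B as ¬A ∨ B.
  ¬¬(∀b Q(b,b)) ∨ ¬(∃h ∀d (¬Q(d,d) ∧ ¬Q(d,h))) ∨ ¬(∀f Q(f,f))
Drive negations inward (¬∀x A ≡ ∃x ¬A, ¬∃x A ≡ ∀x ¬A, De Morgan for ∧/∨):
  (∀b Q(b,b)) ∨ (∀h ∃d (Q(d,d) ∨ Q(d,h))) ∨ (∃f ¬Q(f,f))
Pull the quantifiers to the front (each side's bound variable is not free in the other side):
  ∀b ∀h ∃d ∃f (Q(b,b) ∨ Q(d,d) ∨ Q(d,h) ∨ ¬Q(f,f))
The quantifier ∀d sits under an odd number of negations (counting the antecedent side of each →), so it flips to ∃d.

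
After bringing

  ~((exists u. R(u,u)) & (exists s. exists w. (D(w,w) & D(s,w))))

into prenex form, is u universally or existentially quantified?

Drive negations inward (¬∀x A ≡ ∃x ¬A, ¬∃x A ≡ ∀x ¬A, De Morgan for ∧/∨):
  (forall u. ~R(u,u)) | (forall s. forall w. (~D(w,w) | ~D(s,w)))
All bound variables are already distinct, so no renaming is needed.
Pull the quantifiers to the front (each side's bound variable is not free in the other side):
  forall u. forall s. forall w. (~R(u,u) | ~D(w,w) | ~D(s,w))
The quantifier exists u sits under an odd number of negations, so it flips to forall u.

universal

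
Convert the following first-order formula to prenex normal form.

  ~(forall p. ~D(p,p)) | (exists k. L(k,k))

Push ¬ through the quantifiers and connectives to reach negation normal form:
  (exists p. D(p,p)) | (exists k. L(k,k))
All bound variables are already distinct, so no renaming is needed.
Finally move all quantifiers to the prefix:
  exists p. exists k. (D(p,p) | L(k,k))

exists p. exists k. (D(p,p) | L(k,k))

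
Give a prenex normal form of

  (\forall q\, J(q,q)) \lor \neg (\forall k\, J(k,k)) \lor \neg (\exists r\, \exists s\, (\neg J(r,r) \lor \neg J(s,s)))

Drive negations inward (¬∀x A ≡ ∃x ¬A, ¬∃x A ≡ ∀x ¬A, De Morgan for ∧/∨):
  (\forall q\, J(q,q)) \lor (\exists k\, \neg J(k,k)) \lor (\forall r\, \forall s\, (J(r,r) \land J(s,s)))
All bound variables are already distinct, so no renaming is needed.
Extract every quantifier outward, since the variables are now distinct and don't occur free across branches:
  \forall q\, \exists k\, \forall r\, \forall s\, (J(q,q) \lor \neg J(k,k) \lor J(r,r) \land J(s,s))

\forall q\, \exists k\, \forall r\, \forall s\, (J(q,q) \lor \neg J(k,k) \lor J(r,r) \land J(s,s))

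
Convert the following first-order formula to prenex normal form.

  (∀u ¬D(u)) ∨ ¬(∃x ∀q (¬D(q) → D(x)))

∀u ∀x ∃q (¬D(u) ∨ ¬D(q) ∧ ¬D(x))

First replace A → B with ¬A ∨ B.
  (∀u ¬D(u)) ∨ ¬(∃x ∀q (¬¬D(q) ∨ D(x)))
Drive negations inward (¬∀x A ≡ ∃x ¬A, ¬∃x A ≡ ∀x ¬A, De Morgan for ∧/∨):
  (∀u ¬D(u)) ∨ (∀x ∃q (¬D(q) ∧ ¬D(x)))
All bound variables are already distinct, so no renaming is needed.
Extract every quantifier outward, since the variables are now distinct and don't occur free across branches:
  ∀u ∀x ∃q (¬D(u) ∨ ¬D(q) ∧ ¬D(x))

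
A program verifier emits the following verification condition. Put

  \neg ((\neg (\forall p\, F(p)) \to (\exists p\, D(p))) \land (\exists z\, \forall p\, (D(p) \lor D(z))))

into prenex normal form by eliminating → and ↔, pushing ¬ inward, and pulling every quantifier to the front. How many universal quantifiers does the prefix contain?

First replace A → B with ¬A ∨ B.
  \neg ((\neg \neg (\forall p\, F(p)) \lor (\exists p\, D(p))) \land (\exists z\, \forall p\, (D(p) \lor D(z))))
Push ¬ through the quantifiers and connectives to reach negation normal form:
  (\exists p\, \neg F(p)) \land (\forall p\, \neg D(p)) \lor (\forall z\, \exists p\, (\neg D(p) \land \neg D(z)))
Rename bound variables to avoid capture: p↦u, p↦s.
  (\exists p\, \neg F(p)) \land (\forall u\, \neg D(u)) \lor (\forall z\, \exists s\, (\neg D(s) \land \neg D(z)))
Extract every quantifier outward, since the variables are now distinct and don't occur free across branches:
  \exists p\, \forall u\, \forall z\, \exists s\, (\neg F(p) \land \neg D(u) \lor \neg D(s) \land \neg D(z))
The prefix is \exists p \forall u \forall z \exists s: 2 universal, 2 existential.

2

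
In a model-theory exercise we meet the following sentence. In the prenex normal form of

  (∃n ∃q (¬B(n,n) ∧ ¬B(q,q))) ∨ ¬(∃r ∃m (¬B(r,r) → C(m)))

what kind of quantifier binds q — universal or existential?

existential

First replace A → B with ¬A ∨ B.
  (∃n ∃q (¬B(n,n) ∧ ¬B(q,q))) ∨ ¬(∃r ∃m (¬¬B(r,r) ∨ C(m)))
Push ¬ through the quantifiers and connectives to reach negation normal form:
  (∃n ∃q (¬B(n,n) ∧ ¬B(q,q))) ∨ (∀r ∀m (¬B(r,r) ∧ ¬C(m)))
Pull the quantifiers to the front (each side's bound variable is not free in the other side):
  ∃n ∃q ∀r ∀m (¬B(n,n) ∧ ¬B(q,q) ∨ ¬B(r,r) ∧ ¬C(m))
The quantifier ∃q sits under an even number of negations (counting the antecedent side of each →), so it remains existential.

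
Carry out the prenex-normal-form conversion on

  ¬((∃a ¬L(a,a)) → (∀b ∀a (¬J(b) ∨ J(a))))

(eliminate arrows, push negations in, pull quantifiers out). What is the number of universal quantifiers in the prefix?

Eliminate → and ↔ using ¬ and ∨.
  ¬(¬(∃a ¬L(a,a)) ∨ (∀b ∀a (¬J(b) ∨ J(a))))
Move each ¬ inward, flipping quantifiers it crosses:
  (∃a ¬L(a,a)) ∧ (∃b ∃a (J(b) ∧ ¬J(a)))
Standardize variables apart so no two quantifiers bind the same name: a↦y.
  (∃a ¬L(a,a)) ∧ (∃b ∃y (J(b) ∧ ¬J(y)))
Pull the quantifiers to the front (each side's bound variable is not free in the other side):
  ∃a ∃b ∃y (¬L(a,a) ∧ J(b) ∧ ¬J(y))
The prefix is ∃a ∃b ∃y: 0 universal, 3 existential.

0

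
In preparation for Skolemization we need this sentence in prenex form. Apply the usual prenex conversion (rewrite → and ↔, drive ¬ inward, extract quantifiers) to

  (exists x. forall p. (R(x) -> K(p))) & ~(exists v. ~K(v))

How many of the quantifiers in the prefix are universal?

2

Rewrite implications/biconditionals: A → B as ¬A ∨ B.
  (exists x. forall p. (~R(x) | K(p))) & ~(exists v. ~K(v))
Drive negations inward (¬∀x A ≡ ∃x ¬A, ¬∃x A ≡ ∀x ¬A, De Morgan for ∧/∨):
  (exists x. forall p. (~R(x) | K(p))) & (forall v. K(v))
All bound variables are already distinct, so no renaming is needed.
Extract every quantifier outward, since the variables are now distinct and don't occur free across branches:
  exists x. forall p. forall v. ((~R(x) | K(p)) & K(v))
The prefix is exists x forall p forall v: 2 universal, 1 existential.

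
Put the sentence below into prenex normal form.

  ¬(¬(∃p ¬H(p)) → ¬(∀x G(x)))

Eliminate → and ↔ using ¬ and ∨.
  ¬(¬¬(∃p ¬H(p)) ∨ ¬(∀x G(x)))
Move each ¬ inward, flipping quantifiers it crosses:
  (∀p H(p)) ∧ (∀x G(x))
All bound variables are already distinct, so no renaming is needed.
Finally move all quantifiers to the prefix:
  ∀p ∀x (H(p) ∧ G(x))

∀p ∀x (H(p) ∧ G(x))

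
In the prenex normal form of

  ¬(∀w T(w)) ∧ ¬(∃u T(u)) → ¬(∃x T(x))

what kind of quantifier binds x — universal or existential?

Rewrite implications/biconditionals: A → B as ¬A ∨ B.
  ¬(¬(∀w T(w)) ∧ ¬(∃u T(u))) ∨ ¬(∃x T(x))
Move each ¬ inward, flipping quantifiers it crosses:
  (∀w T(w)) ∨ (∃u T(u)) ∨ (∀x ¬T(x))
Pull the quantifiers to the front (each side's bound variable is not free in the other side):
  ∀w ∃u ∀x (T(w) ∨ T(u) ∨ ¬T(x))
The quantifier ∃x sits under an odd number of negations (counting the antecedent side of each →), so it flips to ∀x.

universal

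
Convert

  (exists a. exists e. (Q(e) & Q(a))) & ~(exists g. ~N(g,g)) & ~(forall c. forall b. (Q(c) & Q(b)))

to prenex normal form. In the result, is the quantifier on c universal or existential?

existential

Push ¬ through the quantifiers and connectives to reach negation normal form:
  (exists a. exists e. (Q(e) & Q(a))) & (forall g. N(g,g)) & (exists c. exists b. (~Q(c) | ~Q(b)))
Extract every quantifier outward, since the variables are now distinct and don't occur free across branches:
  exists a. exists e. forall g. exists c. exists b. (Q(e) & Q(a) & N(g,g) & (~Q(c) | ~Q(b)))
The quantifier forall c sits under an odd number of negations, so it flips to exists c.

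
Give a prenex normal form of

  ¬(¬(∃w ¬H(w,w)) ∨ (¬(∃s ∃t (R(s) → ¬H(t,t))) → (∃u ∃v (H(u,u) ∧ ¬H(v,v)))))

∃w ∀s ∀t ∀u ∀v (¬H(w,w) ∧ R(s) ∧ H(t,t) ∧ (¬H(u,u) ∨ H(v,v)))

Rewrite implications/biconditionals: A → B as ¬A ∨ B.
  ¬(¬(∃w ¬H(w,w)) ∨ ¬¬(∃s ∃t (¬R(s) ∨ ¬H(t,t))) ∨ (∃u ∃v (H(u,u) ∧ ¬H(v,v))))
Move each ¬ inward, flipping quantifiers it crosses:
  (∃w ¬H(w,w)) ∧ (∀s ∀t (R(s) ∧ H(t,t))) ∧ (∀u ∀v (¬H(u,u) ∨ H(v,v)))
All bound variables are already distinct, so no renaming is needed.
Extract every quantifier outward, since the variables are now distinct and don't occur free across branches:
  ∃w ∀s ∀t ∀u ∀v (¬H(w,w) ∧ R(s) ∧ H(t,t) ∧ (¬H(u,u) ∨ H(v,v)))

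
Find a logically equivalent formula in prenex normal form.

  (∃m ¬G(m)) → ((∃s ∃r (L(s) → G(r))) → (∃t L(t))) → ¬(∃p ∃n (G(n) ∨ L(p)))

Rewrite implications/biconditionals: A → B as ¬A ∨ B.
  ¬(∃m ¬G(m)) ∨ ¬(¬(∃s ∃r (¬L(s) ∨ G(r))) ∨ (∃t L(t))) ∨ ¬(∃p ∃n (G(n) ∨ L(p)))
Push ¬ through the quantifiers and connectives to reach negation normal form:
  (∀m G(m)) ∨ (∃s ∃r (¬L(s) ∨ G(r))) ∧ (∀t ¬L(t)) ∨ (∀p ∀n (¬G(n) ∧ ¬L(p)))
All bound variables are already distinct, so no renaming is needed.
Extract every quantifier outward, since the variables are now distinct and don't occur free across branches:
  ∀m ∃s ∃r ∀t ∀p ∀n (G(m) ∨ (¬L(s) ∨ G(r)) ∧ ¬L(t) ∨ ¬G(n) ∧ ¬L(p))

∀m ∃s ∃r ∀t ∀p ∀n (G(m) ∨ (¬L(s) ∨ G(r)) ∧ ¬L(t) ∨ ¬G(n) ∧ ¬L(p))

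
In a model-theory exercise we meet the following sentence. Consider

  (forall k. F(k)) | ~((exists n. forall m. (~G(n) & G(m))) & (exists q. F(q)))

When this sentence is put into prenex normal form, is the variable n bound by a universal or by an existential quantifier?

Move each ¬ inward, flipping quantifiers it crosses:
  (forall k. F(k)) | (forall n. exists m. (G(n) | ~G(m))) | (forall q. ~F(q))
All bound variables are already distinct, so no renaming is needed.
Extract every quantifier outward, since the variables are now distinct and don't occur free across branches:
  forall k. forall n. exists m. forall q. (F(k) | G(n) | ~G(m) | ~F(q))
The quantifier exists n sits under an odd number of negations, so it flips to forall n.

universal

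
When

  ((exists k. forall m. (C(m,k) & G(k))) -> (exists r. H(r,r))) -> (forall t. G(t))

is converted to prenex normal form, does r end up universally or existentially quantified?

Rewrite implications/biconditionals: A → B as ¬A ∨ B.
  ~(~(exists k. forall m. (C(m,k) & G(k))) | (exists r. H(r,r))) | (forall t. G(t))
Move each ¬ inward, flipping quantifiers it crosses:
  (exists k. forall m. (C(m,k) & G(k))) & (forall r. ~H(r,r)) | (forall t. G(t))
Pull the quantifiers to the front (each side's bound variable is not free in the other side):
  exists k. forall m. forall r. forall t. (C(m,k) & G(k) & ~H(r,r) | G(t))
The quantifier exists r sits under an odd number of negations (counting the antecedent side of each →), so it flips to forall r.

universal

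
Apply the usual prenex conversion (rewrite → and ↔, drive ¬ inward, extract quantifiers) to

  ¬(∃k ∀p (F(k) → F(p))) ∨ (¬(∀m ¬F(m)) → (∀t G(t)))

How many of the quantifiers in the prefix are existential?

1

Rewrite implications/biconditionals: A → B as ¬A ∨ B.
  ¬(∃k ∀p (¬F(k) ∨ F(p))) ∨ ¬¬(∀m ¬F(m)) ∨ (∀t G(t))
Move each ¬ inward, flipping quantifiers it crosses:
  (∀k ∃p (F(k) ∧ ¬F(p))) ∨ (∀m ¬F(m)) ∨ (∀t G(t))
All bound variables are already distinct, so no renaming is needed.
Finally move all quantifiers to the prefix:
  ∀k ∃p ∀m ∀t (F(k) ∧ ¬F(p) ∨ ¬F(m) ∨ G(t))
The prefix is ∀k ∃p ∀m ∀t: 3 universal, 1 existential.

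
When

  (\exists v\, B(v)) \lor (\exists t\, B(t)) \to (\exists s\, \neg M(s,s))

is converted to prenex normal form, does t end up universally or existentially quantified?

Eliminate → and ↔ using ¬ and ∨.
  \neg ((\exists v\, B(v)) \lor (\exists t\, B(t))) \lor (\exists s\, \neg M(s,s))
Push ¬ through the quantifiers and connectives to reach negation normal form:
  (\forall v\, \neg B(v)) \land (\forall t\, \neg B(t)) \lor (\exists s\, \neg M(s,s))
All bound variables are already distinct, so no renaming is needed.
Pull the quantifiers to the front (each side's bound variable is not free in the other side):
  \forall v\, \forall t\, \exists s\, (\neg B(v) \land \neg B(t) \lor \neg M(s,s))
The quantifier \exists t sits under an odd number of negations (counting the antecedent side of each →), so it flips to \forall t.

universal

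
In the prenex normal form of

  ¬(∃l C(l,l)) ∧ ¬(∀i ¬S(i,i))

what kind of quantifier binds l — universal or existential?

Push ¬ through the quantifiers and connectives to reach negation normal form:
  (∀l ¬C(l,l)) ∧ (∃i S(i,i))
All bound variables are already distinct, so no renaming is needed.
Finally move all quantifiers to the prefix:
  ∀l ∃i (¬C(l,l) ∧ S(i,i))
The quantifier ∃l sits under an odd number of negations, so it flips to ∀l.

universal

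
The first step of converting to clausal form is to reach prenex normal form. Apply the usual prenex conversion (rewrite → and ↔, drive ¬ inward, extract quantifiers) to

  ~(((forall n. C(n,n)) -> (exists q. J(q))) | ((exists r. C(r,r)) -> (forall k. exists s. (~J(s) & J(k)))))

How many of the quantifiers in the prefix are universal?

Eliminate → and ↔ using ¬ and ∨.
  ~(~(forall n. C(n,n)) | (exists q. J(q)) | ~(exists r. C(r,r)) | (forall k. exists s. (~J(s) & J(k))))
Push ¬ through the quantifiers and connectives to reach negation normal form:
  (forall n. C(n,n)) & (forall q. ~J(q)) & (exists r. C(r,r)) & (exists k. forall s. (J(s) | ~J(k)))
All bound variables are already distinct, so no renaming is needed.
Pull the quantifiers to the front (each side's bound variable is not free in the other side):
  forall n. forall q. exists r. exists k. forall s. (C(n,n) & ~J(q) & C(r,r) & (J(s) | ~J(k)))
The prefix is forall n forall q exists r exists k forall s: 3 universal, 2 existential.

3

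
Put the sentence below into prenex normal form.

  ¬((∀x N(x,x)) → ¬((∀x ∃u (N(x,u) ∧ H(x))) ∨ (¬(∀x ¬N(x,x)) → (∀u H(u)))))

∀x ∀r ∃u ∀b ∀s (N(x,x) ∧ (N(r,u) ∧ H(r) ∨ ¬N(b,b) ∨ H(s)))

Eliminate → and ↔ using ¬ and ∨.
  ¬(¬(∀x N(x,x)) ∨ ¬((∀x ∃u (N(x,u) ∧ H(x))) ∨ ¬¬(∀x ¬N(x,x)) ∨ (∀u H(u))))
Drive negations inward (¬∀x A ≡ ∃x ¬A, ¬∃x A ≡ ∀x ¬A, De Morgan for ∧/∨):
  (∀x N(x,x)) ∧ ((∀x ∃u (N(x,u) ∧ H(x))) ∨ (∀x ¬N(x,x)) ∨ (∀u H(u)))
Give each quantifier a distinct variable: x↦r, x↦b, u↦s.
  (∀x N(x,x)) ∧ ((∀r ∃u (N(r,u) ∧ H(r))) ∨ (∀b ¬N(b,b)) ∨ (∀s H(s)))
Finally move all quantifiers to the prefix:
  ∀x ∀r ∃u ∀b ∀s (N(x,x) ∧ (N(r,u) ∧ H(r) ∨ ¬N(b,b) ∨ H(s)))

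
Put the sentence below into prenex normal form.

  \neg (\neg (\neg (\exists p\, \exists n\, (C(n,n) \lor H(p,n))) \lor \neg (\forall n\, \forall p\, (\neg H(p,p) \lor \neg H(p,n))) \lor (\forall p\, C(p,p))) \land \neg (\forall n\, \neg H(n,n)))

Drive negations inward (¬∀x A ≡ ∃x ¬A, ¬∃x A ≡ ∀x ¬A, De Morgan for ∧/∨):
  (\forall p\, \forall n\, (\neg C(n,n) \land \neg H(p,n))) \lor (\exists n\, \exists p\, (H(p,p) \land H(p,n))) \lor (\forall p\, C(p,p)) \lor (\forall n\, \neg H(n,n))
Rename bound variables to avoid capture: n↦c, p↦r, p↦z1, n↦a.
  (\forall p\, \forall n\, (\neg C(n,n) \land \neg H(p,n))) \lor (\exists c\, \exists r\, (H(r,r) \land H(r,c))) \lor (\forall z1\, C(z1,z1)) \lor (\forall a\, \neg H(a,a))
Extract every quantifier outward, since the variables are now distinct and don't occur free across branches:
  \forall p\, \forall n\, \exists c\, \exists r\, \forall z1\, \forall a\, (\neg C(n,n) \land \neg H(p,n) \lor H(r,r) \land H(r,c) \lor C(z1,z1) \lor \neg H(a,a))

\forall p\, \forall n\, \exists c\, \exists r\, \forall z1\, \forall a\, (\neg C(n,n) \land \neg H(p,n) \lor H(r,r) \land H(r,c) \lor C(z1,z1) \lor \neg H(a,a))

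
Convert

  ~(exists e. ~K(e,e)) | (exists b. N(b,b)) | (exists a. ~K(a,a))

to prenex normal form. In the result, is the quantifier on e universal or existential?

Drive negations inward (¬∀x A ≡ ∃x ¬A, ¬∃x A ≡ ∀x ¬A, De Morgan for ∧/∨):
  (forall e. K(e,e)) | (exists b. N(b,b)) | (exists a. ~K(a,a))
Extract every quantifier outward, since the variables are now distinct and don't occur free across branches:
  forall e. exists b. exists a. (K(e,e) | N(b,b) | ~K(a,a))
The quantifier exists e sits under an odd number of negations, so it flips to forall e.

universal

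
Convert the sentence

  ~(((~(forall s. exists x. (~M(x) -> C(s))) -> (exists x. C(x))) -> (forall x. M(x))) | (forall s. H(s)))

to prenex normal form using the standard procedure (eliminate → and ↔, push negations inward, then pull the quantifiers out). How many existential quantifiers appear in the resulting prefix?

First replace A → B with ¬A ∨ B.
  ~(~(~~(forall s. exists x. (~~M(x) | C(s))) | (exists x. C(x))) | (forall x. M(x)) | (forall s. H(s)))
Move each ¬ inward, flipping quantifiers it crosses:
  ((forall s. exists x. (M(x) | C(s))) | (exists x. C(x))) & (exists x. ~M(x)) & (exists s. ~H(s))
Standardize variables apart so no two quantifiers bind the same name: x↦w1, x↦y, s↦z.
  ((forall s. exists x. (M(x) | C(s))) | (exists w1. C(w1))) & (exists y. ~M(y)) & (exists z. ~H(z))
Extract every quantifier outward, since the variables are now distinct and don't occur free across branches:
  forall s. exists x. exists w1. exists y. exists z. ((M(x) | C(s) | C(w1)) & ~M(y) & ~H(z))
The prefix is forall s exists x exists w1 exists y exists z: 1 universal, 4 existential.

4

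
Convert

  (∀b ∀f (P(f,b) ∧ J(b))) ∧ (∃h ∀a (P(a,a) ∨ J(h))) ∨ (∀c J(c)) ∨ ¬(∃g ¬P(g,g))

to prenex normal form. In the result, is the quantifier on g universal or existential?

universal

Move each ¬ inward, flipping quantifiers it crosses:
  (∀b ∀f (P(f,b) ∧ J(b))) ∧ (∃h ∀a (P(a,a) ∨ J(h))) ∨ (∀c J(c)) ∨ (∀g P(g,g))
All bound variables are already distinct, so no renaming is needed.
Extract every quantifier outward, since the variables are now distinct and don't occur free across branches:
  ∀b ∀f ∃h ∀a ∀c ∀g (P(f,b) ∧ J(b) ∧ (P(a,a) ∨ J(h)) ∨ J(c) ∨ P(g,g))
The quantifier ∃g sits under an odd number of negations, so it flips to ∀g.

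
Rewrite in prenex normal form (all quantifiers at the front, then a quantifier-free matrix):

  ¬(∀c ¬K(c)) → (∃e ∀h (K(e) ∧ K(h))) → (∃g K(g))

∀c ∀e ∃h ∃g (¬K(c) ∨ ¬K(e) ∨ ¬K(h) ∨ K(g))

Rewrite implications/biconditionals: A → B as ¬A ∨ B.
  ¬¬(∀c ¬K(c)) ∨ ¬(∃e ∀h (K(e) ∧ K(h))) ∨ (∃g K(g))
Move each ¬ inward, flipping quantifiers it crosses:
  (∀c ¬K(c)) ∨ (∀e ∃h (¬K(e) ∨ ¬K(h))) ∨ (∃g K(g))
All bound variables are already distinct, so no renaming is needed.
Finally move all quantifiers to the prefix:
  ∀c ∀e ∃h ∃g (¬K(c) ∨ ¬K(e) ∨ ¬K(h) ∨ K(g))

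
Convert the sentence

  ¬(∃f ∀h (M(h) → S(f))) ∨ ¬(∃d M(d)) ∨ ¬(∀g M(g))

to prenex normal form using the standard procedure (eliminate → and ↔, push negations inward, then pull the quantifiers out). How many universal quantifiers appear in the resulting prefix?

First replace A → B with ¬A ∨ B.
  ¬(∃f ∀h (¬M(h) ∨ S(f))) ∨ ¬(∃d M(d)) ∨ ¬(∀g M(g))
Move each ¬ inward, flipping quantifiers it crosses:
  (∀f ∃h (M(h) ∧ ¬S(f))) ∨ (∀d ¬M(d)) ∨ (∃g ¬M(g))
All bound variables are already distinct, so no renaming is needed.
Finally move all quantifiers to the prefix:
  ∀f ∃h ∀d ∃g (M(h) ∧ ¬S(f) ∨ ¬M(d) ∨ ¬M(g))
The prefix is ∀f ∃h ∀d ∃g: 2 universal, 2 existential.

2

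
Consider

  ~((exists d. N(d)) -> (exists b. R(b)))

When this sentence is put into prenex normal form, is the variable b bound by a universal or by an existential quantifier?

universal

Eliminate → and ↔ using ¬ and ∨.
  ~(~(exists d. N(d)) | (exists b. R(b)))
Drive negations inward (¬∀x A ≡ ∃x ¬A, ¬∃x A ≡ ∀x ¬A, De Morgan for ∧/∨):
  (exists d. N(d)) & (forall b. ~R(b))
All bound variables are already distinct, so no renaming is needed.
Finally move all quantifiers to the prefix:
  exists d. forall b. (N(d) & ~R(b))
The quantifier exists b sits under an odd number of negations (counting the antecedent side of each →), so it flips to forall b.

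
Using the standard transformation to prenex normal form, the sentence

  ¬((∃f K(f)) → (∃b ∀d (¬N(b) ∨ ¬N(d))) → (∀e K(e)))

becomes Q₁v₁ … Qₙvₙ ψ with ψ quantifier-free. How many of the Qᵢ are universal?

First replace A → B with ¬A ∨ B.
  ¬(¬(∃f K(f)) ∨ ¬(∃b ∀d (¬N(b) ∨ ¬N(d))) ∨ (∀e K(e)))
Drive negations inward (¬∀x A ≡ ∃x ¬A, ¬∃x A ≡ ∀x ¬A, De Morgan for ∧/∨):
  (∃f K(f)) ∧ (∃b ∀d (¬N(b) ∨ ¬N(d))) ∧ (∃e ¬K(e))
All bound variables are already distinct, so no renaming is needed.
Pull the quantifiers to the front (each side's bound variable is not free in the other side):
  ∃f ∃b ∀d ∃e (K(f) ∧ (¬N(b) ∨ ¬N(d)) ∧ ¬K(e))
The prefix is ∃f ∃b ∀d ∃e: 1 universal, 3 existential.

1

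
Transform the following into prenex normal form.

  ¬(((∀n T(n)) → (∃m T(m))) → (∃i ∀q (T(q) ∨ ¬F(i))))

Rewrite implications/biconditionals: A → B as ¬A ∨ B.
  ¬(¬(¬(∀n T(n)) ∨ (∃m T(m))) ∨ (∃i ∀q (T(q) ∨ ¬F(i))))
Drive negations inward (¬∀x A ≡ ∃x ¬A, ¬∃x A ≡ ∀x ¬A, De Morgan for ∧/∨):
  ((∃n ¬T(n)) ∨ (∃m T(m))) ∧ (∀i ∃q (¬T(q) ∧ F(i)))
Finally move all quantifiers to the prefix:
  ∃n ∃m ∀i ∃q ((¬T(n) ∨ T(m)) ∧ ¬T(q) ∧ F(i))

∃n ∃m ∀i ∃q ((¬T(n) ∨ T(m)) ∧ ¬T(q) ∧ F(i))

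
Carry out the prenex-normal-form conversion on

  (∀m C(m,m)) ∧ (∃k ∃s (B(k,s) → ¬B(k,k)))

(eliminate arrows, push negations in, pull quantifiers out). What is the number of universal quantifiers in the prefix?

1

First replace A → B with ¬A ∨ B.
  (∀m C(m,m)) ∧ (∃k ∃s (¬B(k,s) ∨ ¬B(k,k)))
All bound variables are already distinct, so no renaming is needed.
Finally move all quantifiers to the prefix:
  ∀m ∃k ∃s (C(m,m) ∧ (¬B(k,s) ∨ ¬B(k,k)))
The prefix is ∀m ∃k ∃s: 1 universal, 2 existential.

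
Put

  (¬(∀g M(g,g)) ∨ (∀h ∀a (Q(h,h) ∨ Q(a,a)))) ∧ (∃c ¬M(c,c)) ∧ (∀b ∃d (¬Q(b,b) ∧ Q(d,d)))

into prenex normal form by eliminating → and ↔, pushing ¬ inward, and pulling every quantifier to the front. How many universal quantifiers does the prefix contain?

3

Move each ¬ inward, flipping quantifiers it crosses:
  ((∃g ¬M(g,g)) ∨ (∀h ∀a (Q(h,h) ∨ Q(a,a)))) ∧ (∃c ¬M(c,c)) ∧ (∀b ∃d (¬Q(b,b) ∧ Q(d,d)))
Pull the quantifiers to the front (each side's bound variable is not free in the other side):
  ∃g ∀h ∀a ∃c ∀b ∃d ((¬M(g,g) ∨ Q(h,h) ∨ Q(a,a)) ∧ ¬M(c,c) ∧ ¬Q(b,b) ∧ Q(d,d))
The prefix is ∃g ∀h ∀a ∃c ∀b ∃d: 3 universal, 3 existential.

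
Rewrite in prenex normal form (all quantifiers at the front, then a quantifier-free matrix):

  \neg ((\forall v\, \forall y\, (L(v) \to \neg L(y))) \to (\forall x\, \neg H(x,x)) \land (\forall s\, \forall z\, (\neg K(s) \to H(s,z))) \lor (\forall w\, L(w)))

First replace A → B with ¬A ∨ B.
  \neg (\neg (\forall v\, \forall y\, (\neg L(v) \lor \neg L(y))) \lor (\forall x\, \neg H(x,x)) \land (\forall s\, \forall z\, (\neg \neg K(s) \lor H(s,z))) \lor (\forall w\, L(w)))
Push ¬ through the quantifiers and connectives to reach negation normal form:
  (\forall v\, \forall y\, (\neg L(v) \lor \neg L(y))) \land ((\exists x\, H(x,x)) \lor (\exists s\, \exists z\, (\neg K(s) \land \neg H(s,z)))) \land (\exists w\, \neg L(w))
All bound variables are already distinct, so no renaming is needed.
Extract every quantifier outward, since the variables are now distinct and don't occur free across branches:
  \forall v\, \forall y\, \exists x\, \exists s\, \exists z\, \exists w\, ((\neg L(v) \lor \neg L(y)) \land (H(x,x) \lor \neg K(s) \land \neg H(s,z)) \land \neg L(w))

\forall v\, \forall y\, \exists x\, \exists s\, \exists z\, \exists w\, ((\neg L(v) \lor \neg L(y)) \land (H(x,x) \lor \neg K(s) \land \neg H(s,z)) \land \neg L(w))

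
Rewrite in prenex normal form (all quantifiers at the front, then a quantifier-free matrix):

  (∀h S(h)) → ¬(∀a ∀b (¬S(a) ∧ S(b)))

First replace A → B with ¬A ∨ B.
  ¬(∀h S(h)) ∨ ¬(∀a ∀b (¬S(a) ∧ S(b)))
Drive negations inward (¬∀x A ≡ ∃x ¬A, ¬∃x A ≡ ∀x ¬A, De Morgan for ∧/∨):
  (∃h ¬S(h)) ∨ (∃a ∃b (S(a) ∨ ¬S(b)))
Pull the quantifiers to the front (each side's bound variable is not free in the other side):
  ∃h ∃a ∃b (¬S(h) ∨ S(a) ∨ ¬S(b))

∃h ∃a ∃b (¬S(h) ∨ S(a) ∨ ¬S(b))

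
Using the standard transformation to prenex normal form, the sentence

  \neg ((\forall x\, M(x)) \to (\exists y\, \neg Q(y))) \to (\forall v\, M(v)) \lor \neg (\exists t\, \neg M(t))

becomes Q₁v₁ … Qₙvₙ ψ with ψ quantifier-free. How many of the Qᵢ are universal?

2

Eliminate → and ↔ using ¬ and ∨.
  \neg \neg (\neg (\forall x\, M(x)) \lor (\exists y\, \neg Q(y))) \lor (\forall v\, M(v)) \lor \neg (\exists t\, \neg M(t))
Move each ¬ inward, flipping quantifiers it crosses:
  (\exists x\, \neg M(x)) \lor (\exists y\, \neg Q(y)) \lor (\forall v\, M(v)) \lor (\forall t\, M(t))
All bound variables are already distinct, so no renaming is needed.
Extract every quantifier outward, since the variables are now distinct and don't occur free across branches:
  \exists x\, \exists y\, \forall v\, \forall t\, (\neg M(x) \lor \neg Q(y) \lor M(v) \lor M(t))
The prefix is \exists x \exists y \forall v \forall t: 2 universal, 2 existential.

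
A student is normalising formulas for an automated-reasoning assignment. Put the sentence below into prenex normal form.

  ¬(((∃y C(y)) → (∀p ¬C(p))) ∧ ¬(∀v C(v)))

Eliminate → and ↔ using ¬ and ∨.
  ¬((¬(∃y C(y)) ∨ (∀p ¬C(p))) ∧ ¬(∀v C(v)))
Move each ¬ inward, flipping quantifiers it crosses:
  (∃y C(y)) ∧ (∃p C(p)) ∨ (∀v C(v))
Pull the quantifiers to the front (each side's bound variable is not free in the other side):
  ∃y ∃p ∀v (C(y) ∧ C(p) ∨ C(v))

∃y ∃p ∀v (C(y) ∧ C(p) ∨ C(v))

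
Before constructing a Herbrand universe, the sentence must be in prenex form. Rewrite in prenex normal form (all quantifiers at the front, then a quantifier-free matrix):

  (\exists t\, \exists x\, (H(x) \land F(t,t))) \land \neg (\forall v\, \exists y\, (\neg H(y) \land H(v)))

Push ¬ through the quantifiers and connectives to reach negation normal form:
  (\exists t\, \exists x\, (H(x) \land F(t,t))) \land (\exists v\, \forall y\, (H(y) \lor \neg H(v)))
Pull the quantifiers to the front (each side's bound variable is not free in the other side):
  \exists t\, \exists x\, \exists v\, \forall y\, (H(x) \land F(t,t) \land (H(y) \lor \neg H(v)))

\exists t\, \exists x\, \exists v\, \forall y\, (H(x) \land F(t,t) \land (H(y) \lor \neg H(v)))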